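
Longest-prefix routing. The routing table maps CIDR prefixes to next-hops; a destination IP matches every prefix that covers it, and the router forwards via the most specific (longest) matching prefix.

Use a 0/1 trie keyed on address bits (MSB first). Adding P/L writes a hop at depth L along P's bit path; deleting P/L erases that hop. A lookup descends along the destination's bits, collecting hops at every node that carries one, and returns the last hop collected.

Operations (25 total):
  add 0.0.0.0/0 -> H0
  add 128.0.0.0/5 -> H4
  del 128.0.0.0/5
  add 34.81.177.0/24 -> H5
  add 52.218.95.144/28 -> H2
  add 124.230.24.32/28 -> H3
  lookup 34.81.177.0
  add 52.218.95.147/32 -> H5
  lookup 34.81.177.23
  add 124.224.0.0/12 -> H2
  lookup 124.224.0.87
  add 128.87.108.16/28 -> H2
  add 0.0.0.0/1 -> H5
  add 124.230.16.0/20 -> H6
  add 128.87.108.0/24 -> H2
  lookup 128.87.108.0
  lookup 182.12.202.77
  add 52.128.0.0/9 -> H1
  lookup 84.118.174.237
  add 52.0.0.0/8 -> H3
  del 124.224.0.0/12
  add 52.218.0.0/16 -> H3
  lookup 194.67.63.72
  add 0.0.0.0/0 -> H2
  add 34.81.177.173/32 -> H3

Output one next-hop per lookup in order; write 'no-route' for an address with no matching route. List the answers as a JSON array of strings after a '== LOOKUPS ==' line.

Apply in order:
  add 0.0.0.0/0 -> H0 at depth 0
  add 128.0.0.0/5 -> H4 at depth 5
  del 128.0.0.0/5 (clear depth 5)
  add 34.81.177.0/24 -> H5 at depth 24
  add 52.218.95.144/28 -> H2 at depth 28
  add 124.230.24.32/28 -> H3 at depth 28
  ? 34.81.177.0  path d0:H0→d1:-→d2:-→d3:-→d4:-→d5:-→d6:-→d7:-→d8:-→d9:-→d10:-→d11:-→d12:-→d13:-→d14:-→d15:-→d16:-→d17:-→d18:-→d19:-→d20:-→d21:-→d22:-→d23:-→d24:H5  best=H5
  add 52.218.95.147/32 -> H5 at depth 32
  ? 34.81.177.23  path d0:H0→d1:-→d2:-→d3:-→d4:-→d5:-→d6:-→d7:-→d8:-→d9:-→d10:-→d11:-→d12:-→d13:-→d14:-→d15:-→d16:-→d17:-→d18:-→d19:-→d20:-→d21:-→d22:-→d23:-→d24:H5  best=H5
  add 124.224.0.0/12 -> H2 at depth 12
  ? 124.224.0.87  path d0:H0→d1:-→d2:-→d3:-→d4:-→d5:-→d6:-→d7:-→d8:-→d9:-→d10:-→d11:-→d12:H2→d13:-  best=H2
  add 128.87.108.16/28 -> H2 at depth 28
  add 0.0.0.0/1 -> H5 at depth 1
  add 124.230.16.0/20 -> H6 at depth 20
  add 128.87.108.0/24 -> H2 at depth 24
  ? 128.87.108.0  path d0:H0→d1:-→d2:-→d3:-→d4:-→d5:-→d6:-→d7:-→d8:-→d9:-→d10:-→d11:-→d12:-→d13:-→d14:-→d15:-→d16:-→d17:-→d18:-→d19:-→d20:-→d21:-→d22:-→d23:-→d24:H2→d25:-→d26:-→d27:-  best=H2
  ? 182.12.202.77  path d0:H0→d1:-→d2:-  best=H0
  add 52.128.0.0/9 -> H1 at depth 9
  ? 84.118.174.237  path d0:H0→d1:H5→d2:-  best=H5
  add 52.0.0.0/8 -> H3 at depth 8
  del 124.224.0.0/12 (clear depth 12)
  add 52.218.0.0/16 -> H3 at depth 16
  ? 194.67.63.72  path d0:H0→d1:-  best=H0
  add 0.0.0.0/0 -> H2 at depth 0
  add 34.81.177.173/32 -> H3 at depth 32

== LOOKUPS ==
["H5","H5","H2","H2","H0","H5","H0"]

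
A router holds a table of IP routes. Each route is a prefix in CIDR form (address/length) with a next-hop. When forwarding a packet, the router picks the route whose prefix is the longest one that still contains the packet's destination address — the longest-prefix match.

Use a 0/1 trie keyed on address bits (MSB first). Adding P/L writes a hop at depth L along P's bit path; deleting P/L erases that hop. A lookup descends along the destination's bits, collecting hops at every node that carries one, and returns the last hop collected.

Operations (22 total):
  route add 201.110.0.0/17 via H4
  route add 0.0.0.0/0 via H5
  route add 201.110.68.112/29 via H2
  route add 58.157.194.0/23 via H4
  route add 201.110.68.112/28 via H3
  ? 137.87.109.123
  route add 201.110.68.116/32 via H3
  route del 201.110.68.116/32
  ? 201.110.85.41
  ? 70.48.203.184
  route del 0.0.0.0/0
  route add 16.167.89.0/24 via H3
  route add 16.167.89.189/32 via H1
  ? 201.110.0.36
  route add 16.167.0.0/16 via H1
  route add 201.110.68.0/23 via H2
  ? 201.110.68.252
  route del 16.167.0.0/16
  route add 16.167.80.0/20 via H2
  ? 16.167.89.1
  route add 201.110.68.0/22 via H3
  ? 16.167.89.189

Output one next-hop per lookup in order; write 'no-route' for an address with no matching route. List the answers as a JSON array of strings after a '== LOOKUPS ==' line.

Process each operation:
  + 201.110.0.0/17 (H4) depth=17
  + 0.0.0.0/0 (H5) depth=0
  + 201.110.68.112/29 (H2) depth=29
  + 58.157.194.0/23 (H4) depth=23
  + 201.110.68.112/28 (H3) depth=28
  lookup 137.87.109.123: bits 1 walk d0:H5→d1:- -> H5
  + 201.110.68.116/32 (H3) depth=32
  del 201.110.68.116/32 (clear depth 32)
  lookup 201.110.85.41: bits 1100100101101110010 walk d0:H5→d1:-→d2:-→d3:-→d4:-→d5:-→d6:-→d7:-→d8:-→d9:-→d10:-→d11:-→d12:-→d13:-→d14:-→d15:-→d16:-→d17:H4→d18:-→d19:- -> H4
  lookup 70.48.203.184: bits 0 walk d0:H5→d1:- -> H5
  del 0.0.0.0/0 (clear depth 0)
  + 16.167.89.0/24 (H3) depth=24
  + 16.167.89.189/32 (H1) depth=32
  lookup 201.110.0.36: bits 11001001011011100 walk d0:-→d1:-→d2:-→d3:-→d4:-→d5:-→d6:-→d7:-→d8:-→d9:-→d10:-→d11:-→d12:-→d13:-→d14:-→d15:-→d16:-→d17:H4 -> H4
  + 16.167.0.0/16 (H1) depth=16
  + 201.110.68.0/23 (H2) depth=23
  lookup 201.110.68.252: bits 110010010110111001000100 walk d0:-→d1:-→d2:-→d3:-→d4:-→d5:-→d6:-→d7:-→d8:-→d9:-→d10:-→d11:-→d12:-→d13:-→d14:-→d15:-→d16:-→d17:H4→d18:-→d19:-→d20:-→d21:-→d22:-→d23:H2→d24:- -> H2
  del 16.167.0.0/16 (clear depth 16)
  + 16.167.80.0/20 (H2) depth=20
  lookup 16.167.89.1: bits 000100001010011101011001 walk d0:-→d1:-→d2:-→d3:-→d4:-→d5:-→d6:-→d7:-→d8:-→d9:-→d10:-→d11:-→d12:-→d13:-→d14:-→d15:-→d16:-→d17:-→d18:-→d19:-→d20:H2→d21:-→d22:-→d23:-→d24:H3 -> H3
  + 201.110.68.0/22 (H3) depth=22
  lookup 16.167.89.189: bits 00010000101001110101100110111101 walk d0:-→d1:-→d2:-→d3:-→d4:-→d5:-→d6:-→d7:-→d8:-→d9:-→d10:-→d11:-→d12:-→d13:-→d14:-→d15:-→d16:-→d17:-→d18:-→d19:-→d20:H2→d21:-→d22:-→d23:-→d24:H3→d25:-→d26:-→d27:-→d28:-→d29:-→d30:-→d31:-→d32:H1 -> H1

== LOOKUPS ==
["H5","H4","H5","H4","H2","H3","H1"]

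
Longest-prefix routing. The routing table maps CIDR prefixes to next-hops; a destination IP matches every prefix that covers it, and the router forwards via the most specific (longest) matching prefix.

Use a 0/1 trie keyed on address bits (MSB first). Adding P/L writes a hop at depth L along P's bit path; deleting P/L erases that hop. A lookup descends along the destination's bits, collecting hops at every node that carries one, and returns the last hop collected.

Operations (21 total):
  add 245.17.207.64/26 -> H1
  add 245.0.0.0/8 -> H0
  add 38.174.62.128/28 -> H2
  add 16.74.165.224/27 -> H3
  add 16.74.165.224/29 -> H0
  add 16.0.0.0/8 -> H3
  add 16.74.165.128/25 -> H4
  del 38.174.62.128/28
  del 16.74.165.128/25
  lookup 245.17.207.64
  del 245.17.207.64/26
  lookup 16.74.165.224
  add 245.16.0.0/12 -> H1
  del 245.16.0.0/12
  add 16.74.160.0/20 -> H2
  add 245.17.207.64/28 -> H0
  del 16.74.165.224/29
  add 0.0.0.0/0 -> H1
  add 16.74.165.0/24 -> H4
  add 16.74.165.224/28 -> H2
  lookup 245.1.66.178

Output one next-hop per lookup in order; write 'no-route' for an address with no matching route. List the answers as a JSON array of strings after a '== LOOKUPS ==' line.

Process each operation:
  + 245.17.207.64/26 (H1) depth=26
  + 245.0.0.0/8 (H0) depth=8
  + 38.174.62.128/28 (H2) depth=28
  + 16.74.165.224/27 (H3) depth=27
  + 16.74.165.224/29 (H0) depth=29
  + 16.0.0.0/8 (H3) depth=8
  + 16.74.165.128/25 (H4) depth=25
  del 38.174.62.128/28 (clear depth 28)
  del 16.74.165.128/25 (clear depth 25)
  lookup 245.17.207.64: bits 11110101000100011100111101 walk d0:-→d1:-→d2:-→d3:-→d4:-→d5:-→d6:-→d7:-→d8:H0→d9:-→d10:-→d11:-→d12:-→d13:-→d14:-→d15:-→d16:-→d17:-→d18:-→d19:-→d20:-→d21:-→d22:-→d23:-→d24:-→d25:-→d26:H1 -> H1
  del 245.17.207.64/26 (clear depth 26)
  lookup 16.74.165.224: bits 00010000010010101010010111100 walk d0:-→d1:-→d2:-→d3:-→d4:-→d5:-→d6:-→d7:-→d8:H3→d9:-→d10:-→d11:-→d12:-→d13:-→d14:-→d15:-→d16:-→d17:-→d18:-→d19:-→d20:-→d21:-→d22:-→d23:-→d24:-→d25:-→d26:-→d27:H3→d28:-→d29:H0 -> H0
  + 245.16.0.0/12 (H1) depth=12
  del 245.16.0.0/12 (clear depth 12)
  + 16.74.160.0/20 (H2) depth=20
  + 245.17.207.64/28 (H0) depth=28
  del 16.74.165.224/29 (clear depth 29)
  + 0.0.0.0/0 (H1) depth=0
  + 16.74.165.0/24 (H4) depth=24
  + 16.74.165.224/28 (H2) depth=28
  lookup 245.1.66.178: bits 11110101000 walk d0:H1→d1:-→d2:-→d3:-→d4:-→d5:-→d6:-→d7:-→d8:H0→d9:-→d10:-→d11:- -> H0

== LOOKUPS ==
["H1","H0","H0"]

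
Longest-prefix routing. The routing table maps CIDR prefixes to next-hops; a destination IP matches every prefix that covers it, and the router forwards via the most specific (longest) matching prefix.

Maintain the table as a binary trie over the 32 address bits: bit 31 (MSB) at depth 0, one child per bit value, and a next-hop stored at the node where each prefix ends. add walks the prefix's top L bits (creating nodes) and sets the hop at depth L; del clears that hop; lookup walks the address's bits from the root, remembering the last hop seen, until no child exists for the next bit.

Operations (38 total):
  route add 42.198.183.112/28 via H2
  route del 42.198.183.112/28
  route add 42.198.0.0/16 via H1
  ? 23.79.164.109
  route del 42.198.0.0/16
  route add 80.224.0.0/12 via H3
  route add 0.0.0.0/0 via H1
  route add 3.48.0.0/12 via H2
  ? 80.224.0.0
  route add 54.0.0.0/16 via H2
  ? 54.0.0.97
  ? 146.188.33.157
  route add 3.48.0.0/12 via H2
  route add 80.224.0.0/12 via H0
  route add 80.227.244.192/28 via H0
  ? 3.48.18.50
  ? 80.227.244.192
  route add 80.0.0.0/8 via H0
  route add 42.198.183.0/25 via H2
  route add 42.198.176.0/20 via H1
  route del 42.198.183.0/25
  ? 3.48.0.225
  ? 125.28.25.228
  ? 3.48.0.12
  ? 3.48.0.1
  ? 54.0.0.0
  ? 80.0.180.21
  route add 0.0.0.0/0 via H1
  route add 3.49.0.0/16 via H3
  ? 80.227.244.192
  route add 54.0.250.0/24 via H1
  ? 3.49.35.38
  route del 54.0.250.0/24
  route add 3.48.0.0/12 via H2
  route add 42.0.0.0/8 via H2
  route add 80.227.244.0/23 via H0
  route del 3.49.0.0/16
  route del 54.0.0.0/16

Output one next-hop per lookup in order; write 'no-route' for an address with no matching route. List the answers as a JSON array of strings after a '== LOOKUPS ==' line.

Process each operation:
  + 42.198.183.112/28 (H2) depth=28
  - 42.198.183.112/28 clear@28
  + 42.198.0.0/16 (H1) depth=16
  ? 23.79.164.109  path d0:-→d1:-→d2:-  best=no-route
  - 42.198.0.0/16 clear@16
  + 80.224.0.0/12 (H3) depth=12
  + 0.0.0.0/0 (H1) depth=0
  + 3.48.0.0/12 (H2) depth=12
  ? 80.224.0.0  path d0:H1→d1:-→d2:-→d3:-→d4:-→d5:-→d6:-→d7:-→d8:-→d9:-→d10:-→d11:-→d12:H3  best=H3
  + 54.0.0.0/16 (H2) depth=16
  ? 54.0.0.97  path d0:H1→d1:-→d2:-→d3:-→d4:-→d5:-→d6:-→d7:-→d8:-→d9:-→d10:-→d11:-→d12:-→d13:-→d14:-→d15:-→d16:H2  best=H2
  ? 146.188.33.157  path d0:H1  best=H1
  + 3.48.0.0/12 (H2) depth=12
  + 80.224.0.0/12 (H0) depth=12
  + 80.227.244.192/28 (H0) depth=28
  ? 3.48.18.50  path d0:H1→d1:-→d2:-→d3:-→d4:-→d5:-→d6:-→d7:-→d8:-→d9:-→d10:-→d11:-→d12:H2  best=H2
  ? 80.227.244.192  path d0:H1→d1:-→d2:-→d3:-→d4:-→d5:-→d6:-→d7:-→d8:-→d9:-→d10:-→d11:-→d12:H0→d13:-→d14:-→d15:-→d16:-→d17:-→d18:-→d19:-→d20:-→d21:-→d22:-→d23:-→d24:-→d25:-→d26:-→d27:-→d28:H0  best=H0
  + 80.0.0.0/8 (H0) depth=8
  + 42.198.183.0/25 (H2) depth=25
  + 42.198.176.0/20 (H1) depth=20
  - 42.198.183.0/25 clear@25
  ? 3.48.0.225  path d0:H1→d1:-→d2:-→d3:-→d4:-→d5:-→d6:-→d7:-→d8:-→d9:-→d10:-→d11:-→d12:H2  best=H2
  ? 125.28.25.228  path d0:H1→d1:-→d2:-  best=H1
  ? 3.48.0.12  path d0:H1→d1:-→d2:-→d3:-→d4:-→d5:-→d6:-→d7:-→d8:-→d9:-→d10:-→d11:-→d12:H2  best=H2
  ? 3.48.0.1  path d0:H1→d1:-→d2:-→d3:-→d4:-→d5:-→d6:-→d7:-→d8:-→d9:-→d10:-→d11:-→d12:H2  best=H2
  ? 54.0.0.0  path d0:H1→d1:-→d2:-→d3:-→d4:-→d5:-→d6:-→d7:-→d8:-→d9:-→d10:-→d11:-→d12:-→d13:-→d14:-→d15:-→d16:H2  best=H2
  ? 80.0.180.21  path d0:H1→d1:-→d2:-→d3:-→d4:-→d5:-→d6:-→d7:-→d8:H0  best=H0
  + 0.0.0.0/0 (H1) depth=0
  + 3.49.0.0/16 (H3) depth=16
  ? 80.227.244.192  path d0:H1→d1:-→d2:-→d3:-→d4:-→d5:-→d6:-→d7:-→d8:H0→d9:-→d10:-→d11:-→d12:H0→d13:-→d14:-→d15:-→d16:-→d17:-→d18:-→d19:-→d20:-→d21:-→d22:-→d23:-→d24:-→d25:-→d26:-→d27:-→d28:H0  best=H0
  + 54.0.250.0/24 (H1) depth=24
  ? 3.49.35.38  path d0:H1→d1:-→d2:-→d3:-→d4:-→d5:-→d6:-→d7:-→d8:-→d9:-→d10:-→d11:-→d12:H2→d13:-→d14:-→d15:-→d16:H3  best=H3
  - 54.0.250.0/24 clear@24
  + 3.48.0.0/12 (H2) depth=12
  + 42.0.0.0/8 (H2) depth=8
  + 80.227.244.0/23 (H0) depth=23
  - 3.49.0.0/16 clear@16
  - 54.0.0.0/16 clear@16

== LOOKUPS ==
["no-route","H3","H2","H1","H2","H0","H2","H1","H2","H2","H2","H0","H0","H3"]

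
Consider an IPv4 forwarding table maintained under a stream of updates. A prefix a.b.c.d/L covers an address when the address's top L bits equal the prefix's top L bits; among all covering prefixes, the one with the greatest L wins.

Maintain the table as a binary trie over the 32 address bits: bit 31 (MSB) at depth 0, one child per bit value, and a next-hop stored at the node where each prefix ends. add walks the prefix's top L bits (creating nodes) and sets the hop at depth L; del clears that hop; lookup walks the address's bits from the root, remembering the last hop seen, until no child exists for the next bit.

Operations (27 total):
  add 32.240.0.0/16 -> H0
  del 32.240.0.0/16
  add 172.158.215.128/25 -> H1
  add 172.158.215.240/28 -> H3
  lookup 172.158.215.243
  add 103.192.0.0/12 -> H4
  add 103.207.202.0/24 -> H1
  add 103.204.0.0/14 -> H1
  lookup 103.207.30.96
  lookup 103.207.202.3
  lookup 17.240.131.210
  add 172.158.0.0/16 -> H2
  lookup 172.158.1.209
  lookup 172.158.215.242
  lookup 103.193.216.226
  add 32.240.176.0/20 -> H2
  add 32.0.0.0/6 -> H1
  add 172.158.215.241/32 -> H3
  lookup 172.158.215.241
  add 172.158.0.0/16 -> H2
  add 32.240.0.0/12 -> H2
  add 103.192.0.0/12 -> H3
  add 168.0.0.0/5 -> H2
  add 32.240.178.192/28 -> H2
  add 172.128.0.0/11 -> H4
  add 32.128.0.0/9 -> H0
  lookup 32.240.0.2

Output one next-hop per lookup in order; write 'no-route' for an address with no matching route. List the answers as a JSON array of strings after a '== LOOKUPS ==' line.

Process each operation:
  add 32.240.0.0/16 -> H0 at depth 16
  del 32.240.0.0/16 (clear depth 16)
  add 172.158.215.128/25 -> H1 at depth 25
  add 172.158.215.240/28 -> H3 at depth 28
  Q 172.158.215.243: descend 1010110010011110110101111111 ; hops seen [H1,H3] ; pick H3
  add 103.192.0.0/12 -> H4 at depth 12
  add 103.207.202.0/24 -> H1 at depth 24
  add 103.204.0.0/14 -> H1 at depth 14
  Q 103.207.30.96: descend 0110011111001111 ; hops seen [H4,H1] ; pick H1
  Q 103.207.202.3: descend 011001111100111111001010 ; hops seen [H4,H1,H1] ; pick H1
  Q 17.240.131.210: descend 00 ; hops seen [∅] ; pick no-route
  add 172.158.0.0/16 -> H2 at depth 16
  Q 172.158.1.209: descend 1010110010011110 ; hops seen [H2] ; pick H2
  Q 172.158.215.242: descend 1010110010011110110101111111 ; hops seen [H2,H1,H3] ; pick H3
  Q 103.193.216.226: descend 011001111100 ; hops seen [H4] ; pick H4
  add 32.240.176.0/20 -> H2 at depth 20
  add 32.0.0.0/6 -> H1 at depth 6
  add 172.158.215.241/32 -> H3 at depth 32
  Q 172.158.215.241: descend 10101100100111101101011111110001 ; hops seen [H2,H1,H3,H3] ; pick H3
  add 172.158.0.0/16 -> H2 at depth 16
  add 32.240.0.0/12 -> H2 at depth 12
  add 103.192.0.0/12 -> H3 at depth 12
  add 168.0.0.0/5 -> H2 at depth 5
  add 32.240.178.192/28 -> H2 at depth 28
  add 172.128.0.0/11 -> H4 at depth 11
  add 32.128.0.0/9 -> H0 at depth 9
  Q 32.240.0.2: descend 0010000011110000 ; hops seen [H1,H0,H2] ; pick H2

== LOOKUPS ==
["H3","H1","H1","no-route","H2","H3","H4","H3","H2"]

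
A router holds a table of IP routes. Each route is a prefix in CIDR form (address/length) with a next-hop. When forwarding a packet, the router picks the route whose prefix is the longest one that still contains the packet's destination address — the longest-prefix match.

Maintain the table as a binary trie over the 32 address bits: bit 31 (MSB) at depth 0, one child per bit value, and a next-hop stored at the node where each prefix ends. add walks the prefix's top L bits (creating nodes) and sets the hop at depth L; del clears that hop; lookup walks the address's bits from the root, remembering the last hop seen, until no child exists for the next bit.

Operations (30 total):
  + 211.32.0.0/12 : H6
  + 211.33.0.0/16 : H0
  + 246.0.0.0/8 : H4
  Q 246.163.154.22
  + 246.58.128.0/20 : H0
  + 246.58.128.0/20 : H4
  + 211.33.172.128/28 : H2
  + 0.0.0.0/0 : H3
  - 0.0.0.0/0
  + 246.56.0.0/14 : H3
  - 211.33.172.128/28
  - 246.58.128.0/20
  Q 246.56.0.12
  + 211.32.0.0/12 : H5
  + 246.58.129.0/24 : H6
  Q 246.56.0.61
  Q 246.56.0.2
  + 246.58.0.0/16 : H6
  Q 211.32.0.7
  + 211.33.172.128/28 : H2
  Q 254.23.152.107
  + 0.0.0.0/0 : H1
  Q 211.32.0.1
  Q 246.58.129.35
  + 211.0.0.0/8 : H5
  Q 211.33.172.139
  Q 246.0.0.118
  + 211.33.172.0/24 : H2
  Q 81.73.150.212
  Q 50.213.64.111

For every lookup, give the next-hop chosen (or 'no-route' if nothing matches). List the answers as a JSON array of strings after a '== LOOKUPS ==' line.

Trace:
  + 211.32.0.0/12 (H6) depth=12
  + 211.33.0.0/16 (H0) depth=16
  + 246.0.0.0/8 (H4) depth=8
  ? 246.163.154.22  path d0:-→d1:-→d2:-→d3:-→d4:-→d5:-→d6:-→d7:-→d8:H4  best=H4
  + 246.58.128.0/20 (H0) depth=20
  + 246.58.128.0/20 (H4) depth=20
  + 211.33.172.128/28 (H2) depth=28
  + 0.0.0.0/0 (H3) depth=0
  - 0.0.0.0/0 clear@0
  + 246.56.0.0/14 (H3) depth=14
  - 211.33.172.128/28 clear@28
  - 246.58.128.0/20 clear@20
  ? 246.56.0.12  path d0:-→d1:-→d2:-→d3:-→d4:-→d5:-→d6:-→d7:-→d8:H4→d9:-→d10:-→d11:-→d12:-→d13:-→d14:H3  best=H3
  + 211.32.0.0/12 (H5) depth=12
  + 246.58.129.0/24 (H6) depth=24
  ? 246.56.0.61  path d0:-→d1:-→d2:-→d3:-→d4:-→d5:-→d6:-→d7:-→d8:H4→d9:-→d10:-→d11:-→d12:-→d13:-→d14:H3  best=H3
  ? 246.56.0.2  path d0:-→d1:-→d2:-→d3:-→d4:-→d5:-→d6:-→d7:-→d8:H4→d9:-→d10:-→d11:-→d12:-→d13:-→d14:H3  best=H3
  + 246.58.0.0/16 (H6) depth=16
  ? 211.32.0.7  path d0:-→d1:-→d2:-→d3:-→d4:-→d5:-→d6:-→d7:-→d8:-→d9:-→d10:-→d11:-→d12:H5→d13:-→d14:-→d15:-  best=H5
  + 211.33.172.128/28 (H2) depth=28
  ? 254.23.152.107  path d0:-→d1:-→d2:-→d3:-→d4:-  best=no-route
  + 0.0.0.0/0 (H1) depth=0
  ? 211.32.0.1  path d0:H1→d1:-→d2:-→d3:-→d4:-→d5:-→d6:-→d7:-→d8:-→d9:-→d10:-→d11:-→d12:H5→d13:-→d14:-→d15:-  best=H5
  ? 246.58.129.35  path d0:H1→d1:-→d2:-→d3:-→d4:-→d5:-→d6:-→d7:-→d8:H4→d9:-→d10:-→d11:-→d12:-→d13:-→d14:H3→d15:-→d16:H6→d17:-→d18:-→d19:-→d20:-→d21:-→d22:-→d23:-→d24:H6  best=H6
  + 211.0.0.0/8 (H5) depth=8
  ? 211.33.172.139  path d0:H1→d1:-→d2:-→d3:-→d4:-→d5:-→d6:-→d7:-→d8:H5→d9:-→d10:-→d11:-→d12:H5→d13:-→d14:-→d15:-→d16:H0→d17:-→d18:-→d19:-→d20:-→d21:-→d22:-→d23:-→d24:-→d25:-→d26:-→d27:-→d28:H2  best=H2
  ? 246.0.0.118  path d0:H1→d1:-→d2:-→d3:-→d4:-→d5:-→d6:-→d7:-→d8:H4→d9:-→d10:-  best=H4
  + 211.33.172.0/24 (H2) depth=24
  ? 81.73.150.212  path d0:H1  best=H1
  ? 50.213.64.111  path d0:H1  best=H1

== LOOKUPS ==
["H4","H3","H3","H3","H5","no-route","H5","H6","H2","H4","H1","H1"]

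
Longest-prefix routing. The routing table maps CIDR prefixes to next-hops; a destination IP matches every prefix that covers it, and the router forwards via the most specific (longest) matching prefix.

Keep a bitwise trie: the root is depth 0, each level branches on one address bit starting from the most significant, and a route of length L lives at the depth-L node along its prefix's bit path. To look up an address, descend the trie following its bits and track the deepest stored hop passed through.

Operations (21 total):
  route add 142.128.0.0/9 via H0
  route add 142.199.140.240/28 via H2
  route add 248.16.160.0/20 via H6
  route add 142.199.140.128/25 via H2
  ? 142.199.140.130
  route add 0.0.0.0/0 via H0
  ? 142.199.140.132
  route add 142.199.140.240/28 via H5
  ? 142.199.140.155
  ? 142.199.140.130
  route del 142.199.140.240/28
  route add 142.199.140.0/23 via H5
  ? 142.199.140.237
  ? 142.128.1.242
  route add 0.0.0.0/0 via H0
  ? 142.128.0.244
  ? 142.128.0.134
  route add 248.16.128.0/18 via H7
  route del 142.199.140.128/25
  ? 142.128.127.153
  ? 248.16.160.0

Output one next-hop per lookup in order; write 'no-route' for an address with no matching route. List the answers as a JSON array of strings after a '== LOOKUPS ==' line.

Trace:
  add 142.128.0.0/9 -> H0 at depth 9
  add 142.199.140.240/28 -> H2 at depth 28
  add 248.16.160.0/20 -> H6 at depth 20
  add 142.199.140.128/25 -> H2 at depth 25
  Q 142.199.140.130: descend 1000111011000111100011001 ; hops seen [H0,H2] ; pick H2
  add 0.0.0.0/0 -> H0 at depth 0
  Q 142.199.140.132: descend 1000111011000111100011001 ; hops seen [H0,H0,H2] ; pick H2
  add 142.199.140.240/28 -> H5 at depth 28
  Q 142.199.140.155: descend 1000111011000111100011001 ; hops seen [H0,H0,H2] ; pick H2
  Q 142.199.140.130: descend 1000111011000111100011001 ; hops seen [H0,H0,H2] ; pick H2
  - 142.199.140.240/28 clear@28
  add 142.199.140.0/23 -> H5 at depth 23
  Q 142.199.140.237: descend 100011101100011110001100111 ; hops seen [H0,H0,H5,H2] ; pick H2
  Q 142.128.1.242: descend 100011101 ; hops seen [H0,H0] ; pick H0
  add 0.0.0.0/0 -> H0 at depth 0
  Q 142.128.0.244: descend 100011101 ; hops seen [H0,H0] ; pick H0
  Q 142.128.0.134: descend 100011101 ; hops seen [H0,H0] ; pick H0
  add 248.16.128.0/18 -> H7 at depth 18
  - 142.199.140.128/25 clear@25
  Q 142.128.127.153: descend 100011101 ; hops seen [H0,H0] ; pick H0
  Q 248.16.160.0: descend 11111000000100001010 ; hops seen [H0,H7,H6] ; pick H6

== LOOKUPS ==
["H2","H2","H2","H2","H2","H0","H0","H0","H0","H6"]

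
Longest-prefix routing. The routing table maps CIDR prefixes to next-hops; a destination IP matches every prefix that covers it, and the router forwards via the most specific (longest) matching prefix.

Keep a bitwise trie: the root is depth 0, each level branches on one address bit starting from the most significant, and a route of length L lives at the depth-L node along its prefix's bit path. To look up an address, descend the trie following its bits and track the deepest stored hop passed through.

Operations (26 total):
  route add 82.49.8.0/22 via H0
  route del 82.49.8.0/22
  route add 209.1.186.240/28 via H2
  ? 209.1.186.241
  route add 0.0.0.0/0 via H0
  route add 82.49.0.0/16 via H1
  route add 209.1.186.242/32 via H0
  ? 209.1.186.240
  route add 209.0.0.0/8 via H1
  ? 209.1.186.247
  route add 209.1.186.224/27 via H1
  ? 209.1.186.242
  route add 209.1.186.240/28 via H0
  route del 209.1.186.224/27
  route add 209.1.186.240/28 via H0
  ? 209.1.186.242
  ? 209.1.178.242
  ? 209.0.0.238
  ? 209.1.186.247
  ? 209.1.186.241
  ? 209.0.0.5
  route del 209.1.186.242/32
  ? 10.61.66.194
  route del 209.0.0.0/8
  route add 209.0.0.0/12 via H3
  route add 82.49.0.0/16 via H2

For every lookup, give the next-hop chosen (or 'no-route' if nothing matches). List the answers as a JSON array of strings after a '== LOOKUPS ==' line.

Trace:
  + 82.49.8.0/22 (H0) depth=22
  - 82.49.8.0/22 clear@22
  + 209.1.186.240/28 (H2) depth=28
  Q 209.1.186.241: descend 1101000100000001101110101111 ; hops seen [H2] ; pick H2
  + 0.0.0.0/0 (H0) depth=0
  + 82.49.0.0/16 (H1) depth=16
  + 209.1.186.242/32 (H0) depth=32
  Q 209.1.186.240: descend 110100010000000110111010111100 ; hops seen [H0,H2] ; pick H2
  + 209.0.0.0/8 (H1) depth=8
  Q 209.1.186.247: descend 11010001000000011011101011110 ; hops seen [H0,H1,H2] ; pick H2
  + 209.1.186.224/27 (H1) depth=27
  Q 209.1.186.242: descend 11010001000000011011101011110010 ; hops seen [H0,H1,H1,H2,H0] ; pick H0
  + 209.1.186.240/28 (H0) depth=28
  - 209.1.186.224/27 clear@27
  + 209.1.186.240/28 (H0) depth=28
  Q 209.1.186.242: descend 11010001000000011011101011110010 ; hops seen [H0,H1,H0,H0] ; pick H0
  Q 209.1.178.242: descend 11010001000000011011 ; hops seen [H0,H1] ; pick H1
  Q 209.0.0.238: descend 110100010000000 ; hops seen [H0,H1] ; pick H1
  Q 209.1.186.247: descend 11010001000000011011101011110 ; hops seen [H0,H1,H0] ; pick H0
  Q 209.1.186.241: descend 110100010000000110111010111100 ; hops seen [H0,H1,H0] ; pick H0
  Q 209.0.0.5: descend 110100010000000 ; hops seen [H0,H1] ; pick H1
  - 209.1.186.242/32 clear@32
  Q 10.61.66.194: descend 0 ; hops seen [H0] ; pick H0
  - 209.0.0.0/8 clear@8
  + 209.0.0.0/12 (H3) depth=12
  + 82.49.0.0/16 (H2) depth=16

== LOOKUPS ==
["H2","H2","H2","H0","H0","H1","H1","H0","H0","H1","H0"]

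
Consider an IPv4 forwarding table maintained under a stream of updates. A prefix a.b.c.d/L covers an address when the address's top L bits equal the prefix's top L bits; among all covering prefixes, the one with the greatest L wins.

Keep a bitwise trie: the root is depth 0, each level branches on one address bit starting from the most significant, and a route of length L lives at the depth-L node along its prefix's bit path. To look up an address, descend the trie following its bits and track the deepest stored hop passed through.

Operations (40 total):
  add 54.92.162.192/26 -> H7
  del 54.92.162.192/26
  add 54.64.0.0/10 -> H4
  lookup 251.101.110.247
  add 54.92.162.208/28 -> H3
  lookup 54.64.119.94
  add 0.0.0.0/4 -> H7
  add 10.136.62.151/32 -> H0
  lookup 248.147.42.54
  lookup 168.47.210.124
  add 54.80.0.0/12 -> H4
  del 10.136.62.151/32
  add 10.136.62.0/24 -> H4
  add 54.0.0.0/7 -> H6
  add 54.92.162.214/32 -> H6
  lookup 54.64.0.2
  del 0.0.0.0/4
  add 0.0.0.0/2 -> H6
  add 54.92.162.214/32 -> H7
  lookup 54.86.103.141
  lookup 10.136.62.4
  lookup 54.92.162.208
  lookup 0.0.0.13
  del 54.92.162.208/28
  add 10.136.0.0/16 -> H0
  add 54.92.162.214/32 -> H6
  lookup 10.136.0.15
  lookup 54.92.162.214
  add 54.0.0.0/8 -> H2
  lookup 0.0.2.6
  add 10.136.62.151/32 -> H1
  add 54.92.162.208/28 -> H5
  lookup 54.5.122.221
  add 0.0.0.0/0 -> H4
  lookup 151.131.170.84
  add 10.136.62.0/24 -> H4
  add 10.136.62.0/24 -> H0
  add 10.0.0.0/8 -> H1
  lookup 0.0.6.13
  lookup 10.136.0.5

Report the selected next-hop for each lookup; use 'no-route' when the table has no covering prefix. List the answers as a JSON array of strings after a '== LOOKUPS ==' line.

Apply in order:
  add 54.92.162.192/26 -> H7 at depth 26
  del 54.92.162.192/26 (clear depth 26)
  add 54.64.0.0/10 -> H4 at depth 10
  Q 251.101.110.247: descend ε ; hops seen [∅] ; pick no-route
  add 54.92.162.208/28 -> H3 at depth 28
  Q 54.64.119.94: descend 00110110010 ; hops seen [H4] ; pick H4
  add 0.0.0.0/4 -> H7 at depth 4
  add 10.136.62.151/32 -> H0 at depth 32
  Q 248.147.42.54: descend ε ; hops seen [∅] ; pick no-route
  Q 168.47.210.124: descend ε ; hops seen [∅] ; pick no-route
  add 54.80.0.0/12 -> H4 at depth 12
  del 10.136.62.151/32 (clear depth 32)
  add 10.136.62.0/24 -> H4 at depth 24
  add 54.0.0.0/7 -> H6 at depth 7
  add 54.92.162.214/32 -> H6 at depth 32
  Q 54.64.0.2: descend 00110110010 ; hops seen [H6,H4] ; pick H4
  del 0.0.0.0/4 (clear depth 4)
  add 0.0.0.0/2 -> H6 at depth 2
  add 54.92.162.214/32 -> H7 at depth 32
  Q 54.86.103.141: descend 001101100101 ; hops seen [H6,H6,H4,H4] ; pick H4
  Q 10.136.62.4: descend 000010101000100000111110 ; hops seen [H6,H4] ; pick H4
  Q 54.92.162.208: descend 00110110010111001010001011010 ; hops seen [H6,H6,H4,H4,H3] ; pick H3
  Q 0.0.0.13: descend 0000 ; hops seen [H6] ; pick H6
  del 54.92.162.208/28 (clear depth 28)
  add 10.136.0.0/16 -> H0 at depth 16
  add 54.92.162.214/32 -> H6 at depth 32
  Q 10.136.0.15: descend 000010101000100000 ; hops seen [H6,H0] ; pick H0
  Q 54.92.162.214: descend 00110110010111001010001011010110 ; hops seen [H6,H6,H4,H4,H6] ; pick H6
  add 54.0.0.0/8 -> H2 at depth 8
  Q 0.0.2.6: descend 0000 ; hops seen [H6] ; pick H6
  add 10.136.62.151/32 -> H1 at depth 32
  add 54.92.162.208/28 -> H5 at depth 28
  Q 54.5.122.221: descend 001101100 ; hops seen [H6,H6,H2] ; pick H2
  add 0.0.0.0/0 -> H4 at depth 0
  Q 151.131.170.84: descend ε ; hops seen [H4] ; pick H4
  add 10.136.62.0/24 -> H4 at depth 24
  add 10.136.62.0/24 -> H0 at depth 24
  add 10.0.0.0/8 -> H1 at depth 8
  Q 0.0.6.13: descend 0000 ; hops seen [H4,H6] ; pick H6
  Q 10.136.0.5: descend 000010101000100000 ; hops seen [H4,H6,H1,H0] ; pick H0

== LOOKUPS ==
["no-route","H4","no-route","no-route","H4","H4","H4","H3","H6","H0","H6","H6","H2","H4","H6","H0"]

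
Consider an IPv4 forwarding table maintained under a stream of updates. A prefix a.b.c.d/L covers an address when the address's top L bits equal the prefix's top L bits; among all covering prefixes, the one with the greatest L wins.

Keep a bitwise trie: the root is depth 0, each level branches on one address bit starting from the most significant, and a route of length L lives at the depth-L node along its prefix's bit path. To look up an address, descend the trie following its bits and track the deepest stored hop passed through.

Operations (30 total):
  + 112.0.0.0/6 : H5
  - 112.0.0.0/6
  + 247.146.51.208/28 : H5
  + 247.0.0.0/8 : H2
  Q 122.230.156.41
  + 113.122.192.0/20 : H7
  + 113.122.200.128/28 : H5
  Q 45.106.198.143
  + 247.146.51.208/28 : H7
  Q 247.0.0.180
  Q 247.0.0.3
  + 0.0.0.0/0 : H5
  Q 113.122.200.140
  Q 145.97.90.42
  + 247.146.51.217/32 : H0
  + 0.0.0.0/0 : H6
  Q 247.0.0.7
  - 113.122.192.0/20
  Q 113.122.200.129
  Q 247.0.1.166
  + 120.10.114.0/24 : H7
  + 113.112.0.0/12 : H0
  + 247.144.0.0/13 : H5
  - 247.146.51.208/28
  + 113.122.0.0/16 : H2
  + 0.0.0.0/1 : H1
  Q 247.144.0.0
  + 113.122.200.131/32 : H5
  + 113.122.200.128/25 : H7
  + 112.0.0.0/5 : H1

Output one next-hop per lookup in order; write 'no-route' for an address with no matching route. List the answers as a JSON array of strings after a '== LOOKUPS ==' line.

Trace:
  + 112.0.0.0/6 (H5) depth=6
  del 112.0.0.0/6 (clear depth 6)
  + 247.146.51.208/28 (H5) depth=28
  + 247.0.0.0/8 (H2) depth=8
  lookup 122.230.156.41: bits 0111 walk d0:-→d1:-→d2:-→d3:-→d4:- -> no-route
  + 113.122.192.0/20 (H7) depth=20
  + 113.122.200.128/28 (H5) depth=28
  lookup 45.106.198.143: bits 0 walk d0:-→d1:- -> no-route
  + 247.146.51.208/28 (H7) depth=28
  lookup 247.0.0.180: bits 11110111 walk d0:-→d1:-→d2:-→d3:-→d4:-→d5:-→d6:-→d7:-→d8:H2 -> H2
  lookup 247.0.0.3: bits 11110111 walk d0:-→d1:-→d2:-→d3:-→d4:-→d5:-→d6:-→d7:-→d8:H2 -> H2
  + 0.0.0.0/0 (H5) depth=0
  lookup 113.122.200.140: bits 0111000101111010110010001000 walk d0:H5→d1:-→d2:-→d3:-→d4:-→d5:-→d6:-→d7:-→d8:-→d9:-→d10:-→d11:-→d12:-→d13:-→d14:-→d15:-→d16:-→d17:-→d18:-→d19:-→d20:H7→d21:-→d22:-→d23:-→d24:-→d25:-→d26:-→d27:-→d28:H5 -> H5
  lookup 145.97.90.42: bits 1 walk d0:H5→d1:- -> H5
  + 247.146.51.217/32 (H0) depth=32
  + 0.0.0.0/0 (H6) depth=0
  lookup 247.0.0.7: bits 11110111 walk d0:H6→d1:-→d2:-→d3:-→d4:-→d5:-→d6:-→d7:-→d8:H2 -> H2
  del 113.122.192.0/20 (clear depth 20)
  lookup 113.122.200.129: bits 0111000101111010110010001000 walk d0:H6→d1:-→d2:-→d3:-→d4:-→d5:-→d6:-→d7:-→d8:-→d9:-→d10:-→d11:-→d12:-→d13:-→d14:-→d15:-→d16:-→d17:-→d18:-→d19:-→d20:-→d21:-→d22:-→d23:-→d24:-→d25:-→d26:-→d27:-→d28:H5 -> H5
  lookup 247.0.1.166: bits 11110111 walk d0:H6→d1:-→d2:-→d3:-→d4:-→d5:-→d6:-→d7:-→d8:H2 -> H2
  + 120.10.114.0/24 (H7) depth=24
  + 113.112.0.0/12 (H0) depth=12
  + 247.144.0.0/13 (H5) depth=13
  del 247.146.51.208/28 (clear depth 28)
  + 113.122.0.0/16 (H2) depth=16
  + 0.0.0.0/1 (H1) depth=1
  lookup 247.144.0.0: bits 11110111100100 walk d0:H6→d1:-→d2:-→d3:-→d4:-→d5:-→d6:-→d7:-→d8:H2→d9:-→d10:-→d11:-→d12:-→d13:H5→d14:- -> H5
  + 113.122.200.131/32 (H5) depth=32
  + 113.122.200.128/25 (H7) depth=25
  + 112.0.0.0/5 (H1) depth=5

== LOOKUPS ==
["no-route","no-route","H2","H2","H5","H5","H2","H5","H2","H5"]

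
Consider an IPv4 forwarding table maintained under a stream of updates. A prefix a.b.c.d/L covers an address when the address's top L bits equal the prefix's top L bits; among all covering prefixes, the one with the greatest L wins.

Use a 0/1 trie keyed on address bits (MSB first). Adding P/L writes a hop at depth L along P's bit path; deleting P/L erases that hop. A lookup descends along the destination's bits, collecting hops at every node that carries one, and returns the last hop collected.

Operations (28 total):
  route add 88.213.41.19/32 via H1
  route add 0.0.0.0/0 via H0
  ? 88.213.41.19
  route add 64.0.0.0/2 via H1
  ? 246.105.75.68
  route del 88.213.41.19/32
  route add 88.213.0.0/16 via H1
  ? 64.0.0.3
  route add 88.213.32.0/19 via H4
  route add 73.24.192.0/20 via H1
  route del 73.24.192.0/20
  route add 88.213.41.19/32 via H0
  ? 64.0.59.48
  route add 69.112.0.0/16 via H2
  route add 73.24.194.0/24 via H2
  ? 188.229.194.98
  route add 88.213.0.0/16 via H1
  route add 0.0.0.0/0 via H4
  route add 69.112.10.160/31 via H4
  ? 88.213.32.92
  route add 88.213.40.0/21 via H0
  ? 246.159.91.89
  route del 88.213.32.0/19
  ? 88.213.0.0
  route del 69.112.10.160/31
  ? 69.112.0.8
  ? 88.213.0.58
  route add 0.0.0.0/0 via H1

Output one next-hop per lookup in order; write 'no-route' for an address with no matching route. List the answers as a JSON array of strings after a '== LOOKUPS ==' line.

Trace:
  add 88.213.41.19/32 -> H1 at depth 32
  add 0.0.0.0/0 -> H0 at depth 0
  ? 88.213.41.19  path d0:H0→d1:-→d2:-→d3:-→d4:-→d5:-→d6:-→d7:-→d8:-→d9:-→d10:-→d11:-→d12:-→d13:-→d14:-→d15:-→d16:-→d17:-→d18:-→d19:-→d20:-→d21:-→d22:-→d23:-→d24:-→d25:-→d26:-→d27:-→d28:-→d29:-→d30:-→d31:-→d32:H1  best=H1
  add 64.0.0.0/2 -> H1 at depth 2
  ? 246.105.75.68  path d0:H0  best=H0
  del 88.213.41.19/32 (clear depth 32)
  add 88.213.0.0/16 -> H1 at depth 16
  ? 64.0.0.3  path d0:H0→d1:-→d2:H1→d3:-  best=H1
  add 88.213.32.0/19 -> H4 at depth 19
  add 73.24.192.0/20 -> H1 at depth 20
  del 73.24.192.0/20 (clear depth 20)
  add 88.213.41.19/32 -> H0 at depth 32
  ? 64.0.59.48  path d0:H0→d1:-→d2:H1→d3:-→d4:-  best=H1
  add 69.112.0.0/16 -> H2 at depth 16
  add 73.24.194.0/24 -> H2 at depth 24
  ? 188.229.194.98  path d0:H0  best=H0
  add 88.213.0.0/16 -> H1 at depth 16
  add 0.0.0.0/0 -> H4 at depth 0
  add 69.112.10.160/31 -> H4 at depth 31
  ? 88.213.32.92  path d0:H4→d1:-→d2:H1→d3:-→d4:-→d5:-→d6:-→d7:-→d8:-→d9:-→d10:-→d11:-→d12:-→d13:-→d14:-→d15:-→d16:H1→d17:-→d18:-→d19:H4→d20:-  best=H4
  add 88.213.40.0/21 -> H0 at depth 21
  ? 246.159.91.89  path d0:H4  best=H4
  del 88.213.32.0/19 (clear depth 19)
  ? 88.213.0.0  path d0:H4→d1:-→d2:H1→d3:-→d4:-→d5:-→d6:-→d7:-→d8:-→d9:-→d10:-→d11:-→d12:-→d13:-→d14:-→d15:-→d16:H1→d17:-→d18:-  best=H1
  del 69.112.10.160/31 (clear depth 31)
  ? 69.112.0.8  path d0:H4→d1:-→d2:H1→d3:-→d4:-→d5:-→d6:-→d7:-→d8:-→d9:-→d10:-→d11:-→d12:-→d13:-→d14:-→d15:-→d16:H2→d17:-→d18:-→d19:-→d20:-  best=H2
  ? 88.213.0.58  path d0:H4→d1:-→d2:H1→d3:-→d4:-→d5:-→d6:-→d7:-→d8:-→d9:-→d10:-→d11:-→d12:-→d13:-→d14:-→d15:-→d16:H1→d17:-→d18:-  best=H1
  add 0.0.0.0/0 -> H1 at depth 0

== LOOKUPS ==
["H1","H0","H1","H1","H0","H4","H4","H1","H2","H1"]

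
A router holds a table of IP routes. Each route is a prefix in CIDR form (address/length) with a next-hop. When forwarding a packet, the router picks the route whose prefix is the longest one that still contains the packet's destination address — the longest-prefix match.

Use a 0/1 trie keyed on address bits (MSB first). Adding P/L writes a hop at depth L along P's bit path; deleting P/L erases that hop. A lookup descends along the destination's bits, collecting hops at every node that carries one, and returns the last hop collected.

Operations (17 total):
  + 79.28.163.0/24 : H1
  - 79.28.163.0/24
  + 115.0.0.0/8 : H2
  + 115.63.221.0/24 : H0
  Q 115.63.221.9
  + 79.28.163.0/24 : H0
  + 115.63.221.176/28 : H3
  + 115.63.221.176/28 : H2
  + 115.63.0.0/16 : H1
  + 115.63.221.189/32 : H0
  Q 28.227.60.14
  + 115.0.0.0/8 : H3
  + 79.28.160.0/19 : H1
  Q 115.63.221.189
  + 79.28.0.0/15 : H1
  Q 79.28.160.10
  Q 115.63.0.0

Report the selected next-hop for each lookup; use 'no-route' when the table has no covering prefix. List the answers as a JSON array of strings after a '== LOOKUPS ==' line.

Trace:
  + 79.28.163.0/24 (H1) depth=24
  - 79.28.163.0/24 clear@24
  + 115.0.0.0/8 (H2) depth=8
  + 115.63.221.0/24 (H0) depth=24
  ? 115.63.221.9  path d0:-→d1:-→d2:-→d3:-→d4:-→d5:-→d6:-→d7:-→d8:H2→d9:-→d10:-→d11:-→d12:-→d13:-→d14:-→d15:-→d16:-→d17:-→d18:-→d19:-→d20:-→d21:-→d22:-→d23:-→d24:H0  best=H0
  + 79.28.163.0/24 (H0) depth=24
  + 115.63.221.176/28 (H3) depth=28
  + 115.63.221.176/28 (H2) depth=28
  + 115.63.0.0/16 (H1) depth=16
  + 115.63.221.189/32 (H0) depth=32
  ? 28.227.60.14  path d0:-→d1:-  best=no-route
  + 115.0.0.0/8 (H3) depth=8
  + 79.28.160.0/19 (H1) depth=19
  ? 115.63.221.189  path d0:-→d1:-→d2:-→d3:-→d4:-→d5:-→d6:-→d7:-→d8:H3→d9:-→d10:-→d11:-→d12:-→d13:-→d14:-→d15:-→d16:H1→d17:-→d18:-→d19:-→d20:-→d21:-→d22:-→d23:-→d24:H0→d25:-→d26:-→d27:-→d28:H2→d29:-→d30:-→d31:-→d32:H0  best=H0
  + 79.28.0.0/15 (H1) depth=15
  ? 79.28.160.10  path d0:-→d1:-→d2:-→d3:-→d4:-→d5:-→d6:-→d7:-→d8:-→d9:-→d10:-→d11:-→d12:-→d13:-→d14:-→d15:H1→d16:-→d17:-→d18:-→d19:H1→d20:-→d21:-→d22:-  best=H1
  ? 115.63.0.0  path d0:-→d1:-→d2:-→d3:-→d4:-→d5:-→d6:-→d7:-→d8:H3→d9:-→d10:-→d11:-→d12:-→d13:-→d14:-→d15:-→d16:H1  best=H1

== LOOKUPS ==
["H0","no-route","H0","H1","H1"]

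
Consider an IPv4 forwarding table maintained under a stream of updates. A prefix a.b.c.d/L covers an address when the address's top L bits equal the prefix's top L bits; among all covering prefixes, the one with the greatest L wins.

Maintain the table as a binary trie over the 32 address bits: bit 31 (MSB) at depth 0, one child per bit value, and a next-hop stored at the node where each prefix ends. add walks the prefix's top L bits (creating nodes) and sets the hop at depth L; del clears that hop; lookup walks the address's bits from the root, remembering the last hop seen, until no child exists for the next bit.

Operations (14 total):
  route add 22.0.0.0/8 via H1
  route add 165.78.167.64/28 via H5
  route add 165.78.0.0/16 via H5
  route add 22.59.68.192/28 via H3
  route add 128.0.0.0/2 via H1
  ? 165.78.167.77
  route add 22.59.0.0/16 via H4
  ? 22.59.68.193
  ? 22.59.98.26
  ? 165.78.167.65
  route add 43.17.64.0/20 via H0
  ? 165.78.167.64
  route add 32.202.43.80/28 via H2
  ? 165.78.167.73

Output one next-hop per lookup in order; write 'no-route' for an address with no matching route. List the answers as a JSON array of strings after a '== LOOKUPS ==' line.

Trace:
  + 22.0.0.0/8 (H1) depth=8
  + 165.78.167.64/28 (H5) depth=28
  + 165.78.0.0/16 (H5) depth=16
  + 22.59.68.192/28 (H3) depth=28
  + 128.0.0.0/2 (H1) depth=2
  Q 165.78.167.77: descend 1010010101001110101001110100 ; hops seen [H1,H5,H5] ; pick H5
  + 22.59.0.0/16 (H4) depth=16
  Q 22.59.68.193: descend 0001011000111011010001001100 ; hops seen [H1,H4,H3] ; pick H3
  Q 22.59.98.26: descend 000101100011101101 ; hops seen [H1,H4] ; pick H4
  Q 165.78.167.65: descend 1010010101001110101001110100 ; hops seen [H1,H5,H5] ; pick H5
  + 43.17.64.0/20 (H0) depth=20
  Q 165.78.167.64: descend 1010010101001110101001110100 ; hops seen [H1,H5,H5] ; pick H5
  + 32.202.43.80/28 (H2) depth=28
  Q 165.78.167.73: descend 1010010101001110101001110100 ; hops seen [H1,H5,H5] ; pick H5

== LOOKUPS ==
["H5","H3","H4","H5","H5","H5"]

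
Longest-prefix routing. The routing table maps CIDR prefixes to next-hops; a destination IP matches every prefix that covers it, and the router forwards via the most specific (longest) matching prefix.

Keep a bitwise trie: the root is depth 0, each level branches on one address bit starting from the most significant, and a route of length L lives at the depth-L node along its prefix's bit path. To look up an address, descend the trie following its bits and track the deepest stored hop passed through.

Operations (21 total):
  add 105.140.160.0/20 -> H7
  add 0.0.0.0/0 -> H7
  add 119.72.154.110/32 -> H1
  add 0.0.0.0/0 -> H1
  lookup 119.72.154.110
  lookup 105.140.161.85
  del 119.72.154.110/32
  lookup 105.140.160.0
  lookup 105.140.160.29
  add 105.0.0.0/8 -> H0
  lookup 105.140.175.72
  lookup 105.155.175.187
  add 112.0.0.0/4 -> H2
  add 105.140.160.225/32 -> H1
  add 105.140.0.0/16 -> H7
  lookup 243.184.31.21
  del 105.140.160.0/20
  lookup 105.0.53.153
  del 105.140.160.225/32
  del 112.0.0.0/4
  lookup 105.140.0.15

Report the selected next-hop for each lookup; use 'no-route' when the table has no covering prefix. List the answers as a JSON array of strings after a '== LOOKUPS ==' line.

Apply in order:
  add 105.140.160.0/20 -> H7 at depth 20
  add 0.0.0.0/0 -> H7 at depth 0
  add 119.72.154.110/32 -> H1 at depth 32
  add 0.0.0.0/0 -> H1 at depth 0
  lookup 119.72.154.110: bits 01110111010010001001101001101110 walk d0:H1→d1:-→d2:-→d3:-→d4:-→d5:-→d6:-→d7:-→d8:-→d9:-→d10:-→d11:-→d12:-→d13:-→d14:-→d15:-→d16:-→d17:-→d18:-→d19:-→d20:-→d21:-→d22:-→d23:-→d24:-→d25:-→d26:-→d27:-→d28:-→d29:-→d30:-→d31:-→d32:H1 -> H1
  lookup 105.140.161.85: bits 01101001100011001010 walk d0:H1→d1:-→d2:-→d3:-→d4:-→d5:-→d6:-→d7:-→d8:-→d9:-→d10:-→d11:-→d12:-→d13:-→d14:-→d15:-→d16:-→d17:-→d18:-→d19:-→d20:H7 -> H7
  - 119.72.154.110/32 clear@32
  lookup 105.140.160.0: bits 01101001100011001010 walk d0:H1→d1:-→d2:-→d3:-→d4:-→d5:-→d6:-→d7:-→d8:-→d9:-→d10:-→d11:-→d12:-→d13:-→d14:-→d15:-→d16:-→d17:-→d18:-→d19:-→d20:H7 -> H7
  lookup 105.140.160.29: bits 01101001100011001010 walk d0:H1→d1:-→d2:-→d3:-→d4:-→d5:-→d6:-→d7:-→d8:-→d9:-→d10:-→d11:-→d12:-→d13:-→d14:-→d15:-→d16:-→d17:-→d18:-→d19:-→d20:H7 -> H7
  add 105.0.0.0/8 -> H0 at depth 8
  lookup 105.140.175.72: bits 01101001100011001010 walk d0:H1→d1:-→d2:-→d3:-→d4:-→d5:-→d6:-→d7:-→d8:H0→d9:-→d10:-→d11:-→d12:-→d13:-→d14:-→d15:-→d16:-→d17:-→d18:-→d19:-→d20:H7 -> H7
  lookup 105.155.175.187: bits 01101001100 walk d0:H1→d1:-→d2:-→d3:-→d4:-→d5:-→d6:-→d7:-→d8:H0→d9:-→d10:-→d11:- -> H0
  add 112.0.0.0/4 -> H2 at depth 4
  add 105.140.160.225/32 -> H1 at depth 32
  add 105.140.0.0/16 -> H7 at depth 16
  lookup 243.184.31.21: bits ε walk d0:H1 -> H1
  - 105.140.160.0/20 clear@20
  lookup 105.0.53.153: bits 01101001 walk d0:H1→d1:-→d2:-→d3:-→d4:-→d5:-→d6:-→d7:-→d8:H0 -> H0
  - 105.140.160.225/32 clear@32
  - 112.0.0.0/4 clear@4
  lookup 105.140.0.15: bits 0110100110001100 walk d0:H1→d1:-→d2:-→d3:-→d4:-→d5:-→d6:-→d7:-→d8:H0→d9:-→d10:-→d11:-→d12:-→d13:-→d14:-→d15:-→d16:H7 -> H7

== LOOKUPS ==
["H1","H7","H7","H7","H7","H0","H1","H0","H7"]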